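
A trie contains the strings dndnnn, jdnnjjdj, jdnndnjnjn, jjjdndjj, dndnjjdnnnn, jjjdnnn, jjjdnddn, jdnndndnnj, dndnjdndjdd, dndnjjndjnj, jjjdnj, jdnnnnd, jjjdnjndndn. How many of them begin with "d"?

4

Traverse to the node for "d", then collect every word in that subtree.
Matches: "dndnjdndjdd", "dndnjjdnnnn", "dndnjjndjnj", "dndnnn"
Count: 4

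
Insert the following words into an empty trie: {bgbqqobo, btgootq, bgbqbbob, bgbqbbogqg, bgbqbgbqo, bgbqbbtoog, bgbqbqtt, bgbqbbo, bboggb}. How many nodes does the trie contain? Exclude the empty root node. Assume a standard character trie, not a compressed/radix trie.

37

Insert word by word; a character creates a node only if that edge doesn't already exist:
  "bgbqqobo" → 8 new (b, g, b, q, q, o, b, o)
  "btgootq" → prefix "b" already present; 6 new (t, g, o, o, t, q)
  "bgbqbbob" → prefix "bgbq" already present; 4 new (b, b, o, b)
  "bgbqbbogqg" → prefix "bgbqbbo" already present; 3 new (g, q, g)
  "bgbqbgbqo" → prefix "bgbqb" already present; 4 new (g, b, q, o)
  "bgbqbbtoog" → prefix "bgbqbb" already present; 4 new (t, o, o, g)
  "bgbqbqtt" → prefix "bgbqb" already present; 3 new (q, t, t)
  "bgbqbbo" → prefix "bgbqbbo" already present; 0 new (none)
  "bboggb" → prefix "b" already present; 5 new (b, o, g, g, b)
Total nodes = 8 + 6 + 4 + 3 + 4 + 4 + 3 + 0 + 5 = 37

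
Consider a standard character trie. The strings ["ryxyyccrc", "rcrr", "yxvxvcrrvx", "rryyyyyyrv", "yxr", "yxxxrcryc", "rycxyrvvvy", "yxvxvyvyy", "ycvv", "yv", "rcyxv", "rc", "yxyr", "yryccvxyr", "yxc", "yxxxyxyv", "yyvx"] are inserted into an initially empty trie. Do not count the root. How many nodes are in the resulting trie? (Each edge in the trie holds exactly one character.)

76

Trace insertions, counting only characters that open a new branch:
  "ryxyyccrc" → 9 new (r, y, x, y, y, c, c, r, c)
  "rcrr" → prefix "r" already present; 3 new (c, r, r)
  "yxvxvcrrvx" → 10 new (y, x, v, x, v, c, r, r, v, x)
  "rryyyyyyrv" → prefix "r" already present; 9 new (r, y, y, y, y, y, y, r, v)
  "yxr" → prefix "yx" already present; 1 new (r)
  "yxxxrcryc" → prefix "yx" already present; 7 new (x, x, r, c, r, y, c)
  "rycxyrvvvy" → prefix "ry" already present; 8 new (c, x, y, r, v, v, v, y)
  "yxvxvyvyy" → prefix "yxvxv" already present; 4 new (y, v, y, y)
  "ycvv" → prefix "y" already present; 3 new (c, v, v)
  "yv" → prefix "y" already present; 1 new (v)
  "rcyxv" → prefix "rc" already present; 3 new (y, x, v)
  "rc" → prefix "rc" already present; 0 new (none)
  "yxyr" → prefix "yx" already present; 2 new (y, r)
  "yryccvxyr" → prefix "y" already present; 8 new (r, y, c, c, v, x, y, r)
  "yxc" → prefix "yx" already present; 1 new (c)
  "yxxxyxyv" → prefix "yxxx" already present; 4 new (y, x, y, v)
  "yyvx" → prefix "y" already present; 3 new (y, v, x)
Total nodes = 9 + 3 + 10 + 9 + 1 + 7 + 8 + 4 + 3 + 1 + 3 + 0 + 2 + 8 + 1 + 4 + 3 = 76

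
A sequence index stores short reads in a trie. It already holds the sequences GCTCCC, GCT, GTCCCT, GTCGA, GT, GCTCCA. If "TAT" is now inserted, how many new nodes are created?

3

"TAT" shares no prefix with any stored word, so all 3 characters open new nodes.
3 − 0 = 3 new nodes.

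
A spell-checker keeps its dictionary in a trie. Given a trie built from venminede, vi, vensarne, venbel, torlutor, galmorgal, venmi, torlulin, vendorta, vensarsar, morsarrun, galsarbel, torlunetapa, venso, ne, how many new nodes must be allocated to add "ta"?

1

Walking "ta" from the root, the first 1 characters ("t") follow existing edges; "a" is the first miss.
So 2 − 1 = 1 new nodes.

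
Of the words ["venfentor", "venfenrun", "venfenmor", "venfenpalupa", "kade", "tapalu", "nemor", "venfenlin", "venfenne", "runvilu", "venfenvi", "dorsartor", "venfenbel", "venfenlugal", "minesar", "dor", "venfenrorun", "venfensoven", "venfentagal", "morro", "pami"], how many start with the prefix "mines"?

Walk to "mines"; the words in its subtree are exactly those with that prefix.
Matches: "minesar"
Count: 1

1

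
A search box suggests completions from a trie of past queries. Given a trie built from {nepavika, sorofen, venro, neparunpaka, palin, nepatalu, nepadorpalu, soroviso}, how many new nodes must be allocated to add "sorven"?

"sor" is already a path in the trie; the remaining "ven" must be added.
Each of the 3 remaining characters creates one node.

3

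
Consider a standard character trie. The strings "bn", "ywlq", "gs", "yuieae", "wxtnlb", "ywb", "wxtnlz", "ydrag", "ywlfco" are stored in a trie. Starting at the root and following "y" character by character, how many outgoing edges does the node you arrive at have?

3

Walk "y" from the root, arriving at one node.
Characters that immediately follow "y" among the stored strings: {d, u, w}.
That node has 3 child edges.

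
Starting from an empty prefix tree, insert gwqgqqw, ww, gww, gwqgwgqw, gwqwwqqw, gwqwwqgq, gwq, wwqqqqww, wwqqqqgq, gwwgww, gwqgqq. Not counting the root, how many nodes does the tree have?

Trace insertions, counting only characters that open a new branch:
  "gwqgqqw" → 7 new (g, w, q, g, q, q, w)
  "ww" → 2 new (w, w)
  "gww" → prefix "gw" already present; 1 new (w)
  "gwqgwgqw" → prefix "gwqg" already present; 4 new (w, g, q, w)
  "gwqwwqqw" → prefix "gwq" already present; 5 new (w, w, q, q, w)
  "gwqwwqgq" → prefix "gwqwwq" already present; 2 new (g, q)
  "gwq" → prefix "gwq" already present; 0 new (none)
  "wwqqqqww" → prefix "ww" already present; 6 new (q, q, q, q, w, w)
  "wwqqqqgq" → prefix "wwqqqq" already present; 2 new (g, q)
  "gwwgww" → prefix "gww" already present; 3 new (g, w, w)
  "gwqgqq" → prefix "gwqgqq" already present; 0 new (none)
Total nodes = 7 + 2 + 1 + 4 + 5 + 2 + 0 + 6 + 2 + 3 + 0 = 32

32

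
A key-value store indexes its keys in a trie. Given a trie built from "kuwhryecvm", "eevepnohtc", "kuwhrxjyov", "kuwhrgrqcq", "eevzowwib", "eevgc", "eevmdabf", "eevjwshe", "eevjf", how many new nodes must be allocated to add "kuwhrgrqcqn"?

"kuwhrgrqcq" is already a path in the trie; the remaining "n" must be added.
New nodes needed: |"kuwhrgrqcqn"| − 10 = 11 − 10 = 1.

1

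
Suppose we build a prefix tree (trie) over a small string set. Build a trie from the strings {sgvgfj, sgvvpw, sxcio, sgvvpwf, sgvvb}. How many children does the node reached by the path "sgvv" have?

2

Follow the path "sgvv" to its node, then look at its outgoing edges.
Characters that immediately follow "sgvv" among the stored strings: {b, p}.
That node has 2 child edges.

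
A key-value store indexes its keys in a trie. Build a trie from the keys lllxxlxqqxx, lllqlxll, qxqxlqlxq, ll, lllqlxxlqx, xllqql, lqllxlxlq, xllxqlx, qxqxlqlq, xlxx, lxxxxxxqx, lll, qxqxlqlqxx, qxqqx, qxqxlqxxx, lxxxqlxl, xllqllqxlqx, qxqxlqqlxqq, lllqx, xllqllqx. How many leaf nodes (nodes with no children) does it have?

16

Leaves are exactly the stored words that no other stored word extends.
Those words: "lllqlxll", "lllqlxxlqx", "lllqx", "lllxxlxqqxx", "lqllxlxlq", "lxxxqlxl", "lxxxxxxqx", "qxqqx", "qxqxlqlqxx", "qxqxlqlxq", "qxqxlqqlxqq", "qxqxlqxxx", "xllqllqxlqx", "xllqql", "xllxqlx", "xlxx"
Leaf count: 16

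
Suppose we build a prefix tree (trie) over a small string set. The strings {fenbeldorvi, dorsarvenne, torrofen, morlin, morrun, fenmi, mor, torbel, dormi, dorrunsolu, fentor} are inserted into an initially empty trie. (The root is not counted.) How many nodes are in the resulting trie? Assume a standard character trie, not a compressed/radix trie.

56

For each word, the new-node count is its length minus the longest prefix already in the trie:
  "fenbeldorvi" → 11 new (f, e, n, b, e, l, d, o, r, v, i)
  "dorsarvenne" → 11 new (d, o, r, s, a, r, v, e, n, n, e)
  "torrofen" → 8 new (t, o, r, r, o, f, e, n)
  "morlin" → 6 new (m, o, r, l, i, n)
  "morrun" → prefix "mor" already present; 3 new (r, u, n)
  "fenmi" → prefix "fen" already present; 2 new (m, i)
  "mor" → prefix "mor" already present; 0 new (none)
  "torbel" → prefix "tor" already present; 3 new (b, e, l)
  "dormi" → prefix "dor" already present; 2 new (m, i)
  "dorrunsolu" → prefix "dor" already present; 7 new (r, u, n, s, o, l, u)
  "fentor" → prefix "fen" already present; 3 new (t, o, r)
Total nodes = 11 + 11 + 8 + 6 + 3 + 2 + 0 + 3 + 2 + 7 + 3 = 56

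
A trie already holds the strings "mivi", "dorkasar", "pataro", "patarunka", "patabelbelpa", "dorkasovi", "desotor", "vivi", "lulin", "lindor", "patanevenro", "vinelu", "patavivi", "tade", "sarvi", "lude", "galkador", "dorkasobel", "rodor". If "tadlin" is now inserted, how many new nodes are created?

3

The longest prefix of "tadlin" already in the trie is "tad" (length 3).
So 6 − 3 = 3 new nodes.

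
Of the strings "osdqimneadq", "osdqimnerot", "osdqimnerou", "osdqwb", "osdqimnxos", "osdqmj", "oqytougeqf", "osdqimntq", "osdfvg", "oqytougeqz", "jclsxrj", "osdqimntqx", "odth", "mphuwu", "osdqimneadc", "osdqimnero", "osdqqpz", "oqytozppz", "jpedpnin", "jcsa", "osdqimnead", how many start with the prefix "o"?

17

Filter for entries beginning with "o":
Matches: "odth", "oqytougeqf", "oqytougeqz", "oqytozppz", "osdfvg", "osdqimnead", "osdqimneadc", "osdqimneadq", "osdqimnero", "osdqimnerot", "osdqimnerou", "osdqimntq", "osdqimntqx", "osdqimnxos", "osdqmj", "osdqqpz", "osdqwb"
Count: 17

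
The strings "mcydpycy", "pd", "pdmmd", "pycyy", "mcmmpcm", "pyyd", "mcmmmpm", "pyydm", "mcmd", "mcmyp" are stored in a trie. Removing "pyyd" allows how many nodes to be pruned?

A node on "pyyd"'s path can go only if nothing else ends at it or branches off below it.
Every node on "pyyd" is still needed (e.g. by "pyydm"), so nothing is freed.
Nodes removed: 0

0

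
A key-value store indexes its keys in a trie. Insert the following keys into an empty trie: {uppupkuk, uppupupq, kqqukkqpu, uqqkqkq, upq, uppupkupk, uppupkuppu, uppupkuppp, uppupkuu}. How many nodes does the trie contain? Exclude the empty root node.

33

Trace insertions, counting only characters that open a new branch:
  "uppupkuk" → 8 new (u, p, p, u, p, k, u, k)
  "uppupupq" → prefix "uppup" already present; 3 new (u, p, q)
  "kqqukkqpu" → 9 new (k, q, q, u, k, k, q, p, u)
  "uqqkqkq" → prefix "u" already present; 6 new (q, q, k, q, k, q)
  "upq" → prefix "up" already present; 1 new (q)
  "uppupkupk" → prefix "uppupku" already present; 2 new (p, k)
  "uppupkuppu" → prefix "uppupkup" already present; 2 new (p, u)
  "uppupkuppp" → prefix "uppupkupp" already present; 1 new (p)
  "uppupkuu" → prefix "uppupku" already present; 1 new (u)
Total nodes = 8 + 3 + 9 + 6 + 1 + 2 + 2 + 1 + 1 = 33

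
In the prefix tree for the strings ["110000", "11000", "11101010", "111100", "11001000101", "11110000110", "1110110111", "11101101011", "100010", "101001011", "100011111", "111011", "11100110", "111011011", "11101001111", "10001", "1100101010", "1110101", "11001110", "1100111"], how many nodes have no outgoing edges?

13

A leaf is a node with no children — equivalently, the end of a word that is not a proper prefix of any other stored word.
Those words: "100010", "100011111", "101001011", "110000", "11001000101", "1100101010", "11001110", "11100110", "11101001111", "11101010", "11101101011", "1110110111", "11110000110"
Leaf count: 13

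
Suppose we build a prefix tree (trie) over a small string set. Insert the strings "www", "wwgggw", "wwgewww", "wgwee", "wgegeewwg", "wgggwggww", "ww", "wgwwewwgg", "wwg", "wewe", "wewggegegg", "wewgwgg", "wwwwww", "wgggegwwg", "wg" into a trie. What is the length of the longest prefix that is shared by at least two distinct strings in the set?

Look for the deepest trie node that still has at least two words in its subtree.
"wewggegegg" and "wewgwgg" agree on "wewg" (4 characters) before diverging; nothing deeper is shared.
Longest shared-prefix length: 4

4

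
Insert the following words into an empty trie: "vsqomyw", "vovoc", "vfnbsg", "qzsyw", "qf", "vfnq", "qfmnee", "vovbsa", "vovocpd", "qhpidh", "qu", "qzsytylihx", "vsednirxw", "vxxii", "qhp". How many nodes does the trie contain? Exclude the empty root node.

Insert word by word; a character creates a node only if that edge doesn't already exist:
  "vsqomyw" → 7 new (v, s, q, o, m, y, w)
  "vovoc" → prefix "v" already present; 4 new (o, v, o, c)
  "vfnbsg" → prefix "v" already present; 5 new (f, n, b, s, g)
  "qzsyw" → 5 new (q, z, s, y, w)
  "qf" → prefix "q" already present; 1 new (f)
  "vfnq" → prefix "vfn" already present; 1 new (q)
  "qfmnee" → prefix "qf" already present; 4 new (m, n, e, e)
  "vovbsa" → prefix "vov" already present; 3 new (b, s, a)
  "vovocpd" → prefix "vovoc" already present; 2 new (p, d)
  "qhpidh" → prefix "q" already present; 5 new (h, p, i, d, h)
  "qu" → prefix "q" already present; 1 new (u)
  "qzsytylihx" → prefix "qzsy" already present; 6 new (t, y, l, i, h, x)
  "vsednirxw" → prefix "vs" already present; 7 new (e, d, n, i, r, x, w)
  "vxxii" → prefix "v" already present; 4 new (x, x, i, i)
  "qhp" → prefix "qhp" already present; 0 new (none)
Total nodes = 7 + 4 + 5 + 5 + 1 + 1 + 4 + 3 + 2 + 5 + 1 + 6 + 7 + 4 + 0 = 55

55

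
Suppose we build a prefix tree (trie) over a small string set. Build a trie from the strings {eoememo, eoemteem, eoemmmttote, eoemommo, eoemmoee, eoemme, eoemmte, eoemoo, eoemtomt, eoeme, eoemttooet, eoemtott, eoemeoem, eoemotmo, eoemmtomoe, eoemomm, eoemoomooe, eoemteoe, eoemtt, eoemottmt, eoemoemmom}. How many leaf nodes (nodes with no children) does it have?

17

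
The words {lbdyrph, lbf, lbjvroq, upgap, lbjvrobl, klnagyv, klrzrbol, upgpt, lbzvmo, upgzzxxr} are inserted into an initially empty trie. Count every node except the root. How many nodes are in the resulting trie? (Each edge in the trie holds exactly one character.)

44

Insert word by word; a character creates a node only if that edge doesn't already exist:
  "lbdyrph" → 7 new (l, b, d, y, r, p, h)
  "lbf" → prefix "lb" already present; 1 new (f)
  "lbjvroq" → prefix "lb" already present; 5 new (j, v, r, o, q)
  "upgap" → 5 new (u, p, g, a, p)
  "lbjvrobl" → prefix "lbjvro" already present; 2 new (b, l)
  "klnagyv" → 7 new (k, l, n, a, g, y, v)
  "klrzrbol" → prefix "kl" already present; 6 new (r, z, r, b, o, l)
  "upgpt" → prefix "upg" already present; 2 new (p, t)
  "lbzvmo" → prefix "lb" already present; 4 new (z, v, m, o)
  "upgzzxxr" → prefix "upg" already present; 5 new (z, z, x, x, r)
Total nodes = 7 + 1 + 5 + 5 + 2 + 7 + 6 + 2 + 4 + 5 = 44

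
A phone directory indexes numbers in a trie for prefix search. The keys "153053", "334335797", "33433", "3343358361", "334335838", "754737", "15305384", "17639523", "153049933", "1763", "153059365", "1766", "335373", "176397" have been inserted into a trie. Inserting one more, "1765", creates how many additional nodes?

1

"176" is already a path in the trie; the remaining "5" must be added.
Each of the 1 remaining characters creates one node.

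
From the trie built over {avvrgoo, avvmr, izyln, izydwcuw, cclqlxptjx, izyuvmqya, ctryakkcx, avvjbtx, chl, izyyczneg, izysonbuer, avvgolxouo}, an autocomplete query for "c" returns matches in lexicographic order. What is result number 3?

Words with prefix "c", in lexicographic order: "cclqlxptjx", "chl", "ctryakkcx"
Position 3: ctryakkcx

ctryakkcx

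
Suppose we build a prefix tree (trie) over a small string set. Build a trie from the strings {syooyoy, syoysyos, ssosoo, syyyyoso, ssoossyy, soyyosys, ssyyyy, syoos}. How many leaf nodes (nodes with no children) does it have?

8

Leaves are exactly the stored words that no other stored word extends.
Those words: "soyyosys", "ssoossyy", "ssosoo", "ssyyyy", "syoos", "syooyoy", "syoysyos", "syyyyoso"
Leaf count: 8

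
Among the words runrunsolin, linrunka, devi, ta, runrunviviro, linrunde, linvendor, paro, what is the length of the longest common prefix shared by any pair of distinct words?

Equivalently: take the maximum, over all pairs, of their longest common prefix length.
"linrunde" and "linrunka" agree on "linrun" (6 characters) before diverging; nothing deeper is shared.
Longest shared-prefix length: 6

6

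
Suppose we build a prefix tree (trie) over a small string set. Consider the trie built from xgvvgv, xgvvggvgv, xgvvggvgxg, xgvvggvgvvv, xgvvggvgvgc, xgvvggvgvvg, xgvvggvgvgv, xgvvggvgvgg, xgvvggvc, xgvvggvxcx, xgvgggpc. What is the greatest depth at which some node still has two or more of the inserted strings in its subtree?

The deepest shared node is where two words last agree before diverging.
e.g. "xgvvggvgvgc" and "xgvvggvgvgg" share the prefix "xgvvggvgvg" of length 10; no pair shares a longer one.
Longest shared-prefix length: 10

10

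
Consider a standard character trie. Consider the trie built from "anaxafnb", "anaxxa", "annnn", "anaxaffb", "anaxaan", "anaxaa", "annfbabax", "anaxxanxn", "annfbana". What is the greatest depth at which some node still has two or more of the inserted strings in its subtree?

6

The deepest shared node is where two words last agree before diverging.
"anaxaa" and "anaxaan" agree on "anaxaa" (6 characters) before diverging; nothing deeper is shared.
Longest shared-prefix length: 6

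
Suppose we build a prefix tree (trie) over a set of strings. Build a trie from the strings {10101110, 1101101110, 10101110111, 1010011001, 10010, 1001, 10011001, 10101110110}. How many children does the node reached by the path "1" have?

2

The children of the "1" node are the distinct next characters among strings starting with "1".
Characters that immediately follow "1" among the stored strings: {0, 1}.
That node has 2 child edges.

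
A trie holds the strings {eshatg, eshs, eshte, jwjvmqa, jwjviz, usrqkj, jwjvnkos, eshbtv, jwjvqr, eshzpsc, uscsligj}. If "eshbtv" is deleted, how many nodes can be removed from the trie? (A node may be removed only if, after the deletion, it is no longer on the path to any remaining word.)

3

A node on "eshbtv"'s path can go only if nothing else ends at it or branches off below it.
The suffix "btv" (3 nodes) is used only by "eshbtv"; the node for "esh" still has the child "a", so pruning stops there.
Nodes removed: 3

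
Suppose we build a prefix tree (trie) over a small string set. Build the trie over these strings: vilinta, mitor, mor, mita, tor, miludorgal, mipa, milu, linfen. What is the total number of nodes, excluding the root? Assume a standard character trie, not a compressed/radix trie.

Trace insertions, counting only characters that open a new branch:
  "vilinta" → 7 new (v, i, l, i, n, t, a)
  "mitor" → 5 new (m, i, t, o, r)
  "mor" → prefix "m" already present; 2 new (o, r)
  "mita" → prefix "mit" already present; 1 new (a)
  "tor" → 3 new (t, o, r)
  "miludorgal" → prefix "mi" already present; 8 new (l, u, d, o, r, g, a, l)
  "mipa" → prefix "mi" already present; 2 new (p, a)
  "milu" → prefix "milu" already present; 0 new (none)
  "linfen" → 6 new (l, i, n, f, e, n)
Total nodes = 7 + 5 + 2 + 1 + 3 + 8 + 2 + 0 + 6 = 34

34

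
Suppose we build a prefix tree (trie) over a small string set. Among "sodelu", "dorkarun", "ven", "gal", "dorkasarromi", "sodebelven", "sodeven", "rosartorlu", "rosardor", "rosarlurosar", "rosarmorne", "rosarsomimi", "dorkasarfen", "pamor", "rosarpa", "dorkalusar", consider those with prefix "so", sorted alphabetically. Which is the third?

sodeven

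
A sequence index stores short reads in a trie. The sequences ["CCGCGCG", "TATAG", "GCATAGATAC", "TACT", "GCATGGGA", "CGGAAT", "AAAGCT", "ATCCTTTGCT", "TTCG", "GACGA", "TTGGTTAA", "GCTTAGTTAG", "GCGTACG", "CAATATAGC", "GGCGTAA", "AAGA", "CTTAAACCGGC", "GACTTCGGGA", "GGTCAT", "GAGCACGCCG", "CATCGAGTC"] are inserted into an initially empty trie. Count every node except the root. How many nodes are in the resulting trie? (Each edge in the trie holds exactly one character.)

Trace insertions, counting only characters that open a new branch:
  "CCGCGCG" → 7 new (C, C, G, C, G, C, G)
  "TATAG" → 5 new (T, A, T, A, G)
  "GCATAGATAC" → 10 new (G, C, A, T, A, G, A, T, A, C)
  "TACT" → prefix "TA" already present; 2 new (C, T)
  "GCATGGGA" → prefix "GCAT" already present; 4 new (G, G, G, A)
  "CGGAAT" → prefix "C" already present; 5 new (G, G, A, A, T)
  "AAAGCT" → 6 new (A, A, A, G, C, T)
  "ATCCTTTGCT" → prefix "A" already present; 9 new (T, C, C, T, T, T, G, C, T)
  "TTCG" → prefix "T" already present; 3 new (T, C, G)
  "GACGA" → prefix "G" already present; 4 new (A, C, G, A)
  "TTGGTTAA" → prefix "TT" already present; 6 new (G, G, T, T, A, A)
  "GCTTAGTTAG" → prefix "GC" already present; 8 new (T, T, A, G, T, T, A, G)
  "GCGTACG" → prefix "GC" already present; 5 new (G, T, A, C, G)
  "CAATATAGC" → prefix "C" already present; 8 new (A, A, T, A, T, A, G, C)
  "GGCGTAA" → prefix "G" already present; 6 new (G, C, G, T, A, A)
  "AAGA" → prefix "AA" already present; 2 new (G, A)
  "CTTAAACCGGC" → prefix "C" already present; 10 new (T, T, A, A, A, C, C, G, G, C)
  "GACTTCGGGA" → prefix "GAC" already present; 7 new (T, T, C, G, G, G, A)
  "GGTCAT" → prefix "GG" already present; 4 new (T, C, A, T)
  "GAGCACGCCG" → prefix "GA" already present; 8 new (G, C, A, C, G, C, C, G)
  "CATCGAGTC" → prefix "CA" already present; 7 new (T, C, G, A, G, T, C)
Total nodes = 7 + 5 + 10 + 2 + 4 + 5 + 6 + 9 + 3 + 4 + 6 + 8 + 5 + 8 + 6 + 2 + 10 + 7 + 4 + 8 + 7 = 126

126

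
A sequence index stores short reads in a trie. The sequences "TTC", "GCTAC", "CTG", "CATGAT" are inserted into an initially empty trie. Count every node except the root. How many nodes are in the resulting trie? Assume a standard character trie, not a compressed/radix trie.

Insert word by word; a character creates a node only if that edge doesn't already exist:
  "TTC" → 3 new (T, T, C)
  "GCTAC" → 5 new (G, C, T, A, C)
  "CTG" → 3 new (C, T, G)
  "CATGAT" → prefix "C" already present; 5 new (A, T, G, A, T)
Total nodes = 3 + 5 + 3 + 5 = 16

16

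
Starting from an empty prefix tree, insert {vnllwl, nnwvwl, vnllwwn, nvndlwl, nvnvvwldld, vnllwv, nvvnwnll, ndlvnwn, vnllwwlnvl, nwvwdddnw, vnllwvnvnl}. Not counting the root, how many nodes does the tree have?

56

Trace insertions, counting only characters that open a new branch:
  "vnllwl" → 6 new (v, n, l, l, w, l)
  "nnwvwl" → 6 new (n, n, w, v, w, l)
  "vnllwwn" → prefix "vnllw" already present; 2 new (w, n)
  "nvndlwl" → prefix "n" already present; 6 new (v, n, d, l, w, l)
  "nvnvvwldld" → prefix "nvn" already present; 7 new (v, v, w, l, d, l, d)
  "vnllwv" → prefix "vnllw" already present; 1 new (v)
  "nvvnwnll" → prefix "nv" already present; 6 new (v, n, w, n, l, l)
  "ndlvnwn" → prefix "n" already present; 6 new (d, l, v, n, w, n)
  "vnllwwlnvl" → prefix "vnllww" already present; 4 new (l, n, v, l)
  "nwvwdddnw" → prefix "n" already present; 8 new (w, v, w, d, d, d, n, w)
  "vnllwvnvnl" → prefix "vnllwv" already present; 4 new (n, v, n, l)
Total nodes = 6 + 6 + 2 + 6 + 7 + 1 + 6 + 6 + 4 + 8 + 4 = 56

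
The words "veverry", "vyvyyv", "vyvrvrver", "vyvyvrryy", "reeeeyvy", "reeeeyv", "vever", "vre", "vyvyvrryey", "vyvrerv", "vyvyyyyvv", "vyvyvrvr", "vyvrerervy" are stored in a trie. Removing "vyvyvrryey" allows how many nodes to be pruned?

Walk "vyvyvrryey" from the leaf back toward the root, removing each node that no remaining word uses.
The suffix "ey" (2 nodes) is used only by "vyvyvrryey"; the node for "vyvyvrry" still has the child "y", so pruning stops there.
Nodes removed: 2

2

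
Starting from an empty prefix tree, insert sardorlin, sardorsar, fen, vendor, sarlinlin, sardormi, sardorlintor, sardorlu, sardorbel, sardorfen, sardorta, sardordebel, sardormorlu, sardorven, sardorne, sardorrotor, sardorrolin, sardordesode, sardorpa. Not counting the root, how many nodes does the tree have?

Trace insertions, counting only characters that open a new branch:
  "sardorlin" → 9 new (s, a, r, d, o, r, l, i, n)
  "sardorsar" → prefix "sardor" already present; 3 new (s, a, r)
  "fen" → 3 new (f, e, n)
  "vendor" → 6 new (v, e, n, d, o, r)
  "sarlinlin" → prefix "sar" already present; 6 new (l, i, n, l, i, n)
  "sardormi" → prefix "sardor" already present; 2 new (m, i)
  "sardorlintor" → prefix "sardorlin" already present; 3 new (t, o, r)
  "sardorlu" → prefix "sardorl" already present; 1 new (u)
  "sardorbel" → prefix "sardor" already present; 3 new (b, e, l)
  "sardorfen" → prefix "sardor" already present; 3 new (f, e, n)
  "sardorta" → prefix "sardor" already present; 2 new (t, a)
  "sardordebel" → prefix "sardor" already present; 5 new (d, e, b, e, l)
  "sardormorlu" → prefix "sardorm" already present; 4 new (o, r, l, u)
  "sardorven" → prefix "sardor" already present; 3 new (v, e, n)
  "sardorne" → prefix "sardor" already present; 2 new (n, e)
  "sardorrotor" → prefix "sardor" already present; 5 new (r, o, t, o, r)
  "sardorrolin" → prefix "sardorro" already present; 3 new (l, i, n)
  "sardordesode" → prefix "sardorde" already present; 4 new (s, o, d, e)
  "sardorpa" → prefix "sardor" already present; 2 new (p, a)
Total nodes = 9 + 3 + 3 + 6 + 6 + 2 + 3 + 1 + 3 + 3 + 2 + 5 + 4 + 3 + 2 + 5 + 3 + 4 + 2 = 69

69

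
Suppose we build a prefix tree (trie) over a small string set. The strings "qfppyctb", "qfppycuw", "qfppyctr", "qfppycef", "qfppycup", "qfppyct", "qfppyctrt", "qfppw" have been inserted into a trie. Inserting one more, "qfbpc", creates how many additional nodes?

3

"qf" is already a path in the trie; the remaining "bpc" must be added.
So 5 − 2 = 3 new nodes.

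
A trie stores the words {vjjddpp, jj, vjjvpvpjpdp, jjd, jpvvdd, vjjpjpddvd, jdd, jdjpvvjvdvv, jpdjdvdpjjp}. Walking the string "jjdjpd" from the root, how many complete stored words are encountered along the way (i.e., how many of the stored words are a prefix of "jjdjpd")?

Traverse "jjdjpd" character by character; count nodes along the way that are marked as word ends.
Prefixes of the query that are stored words: "jj", "jjd"
Count: 2

2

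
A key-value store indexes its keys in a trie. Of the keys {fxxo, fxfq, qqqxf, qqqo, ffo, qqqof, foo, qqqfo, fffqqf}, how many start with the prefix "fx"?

Walk to "fx"; the words in its subtree are exactly those with that prefix.
Words under "fx": fxfq, fxxo
Count: 2

2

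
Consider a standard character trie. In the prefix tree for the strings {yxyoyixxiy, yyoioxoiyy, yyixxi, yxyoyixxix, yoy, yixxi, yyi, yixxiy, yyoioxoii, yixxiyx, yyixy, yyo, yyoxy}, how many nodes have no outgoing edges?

9

A leaf is a node with no children — equivalently, the end of a word that is not a proper prefix of any other stored word.
Those words: "yixxiyx", "yoy", "yxyoyixxix", "yxyoyixxiy", "yyixxi", "yyixy", "yyoioxoii", "yyoioxoiyy", "yyoxy"
Leaf count: 9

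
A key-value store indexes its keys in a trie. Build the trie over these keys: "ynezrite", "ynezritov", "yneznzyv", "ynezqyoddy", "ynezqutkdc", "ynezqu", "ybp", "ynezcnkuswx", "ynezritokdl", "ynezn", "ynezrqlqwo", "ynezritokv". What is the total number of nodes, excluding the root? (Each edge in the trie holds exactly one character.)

43

Insert word by word; a character creates a node only if that edge doesn't already exist:
  "ynezrite" → 8 new (y, n, e, z, r, i, t, e)
  "ynezritov" → prefix "ynezrit" already present; 2 new (o, v)
  "yneznzyv" → prefix "ynez" already present; 4 new (n, z, y, v)
  "ynezqyoddy" → prefix "ynez" already present; 6 new (q, y, o, d, d, y)
  "ynezqutkdc" → prefix "ynezq" already present; 5 new (u, t, k, d, c)
  "ynezqu" → prefix "ynezqu" already present; 0 new (none)
  "ybp" → prefix "y" already present; 2 new (b, p)
  "ynezcnkuswx" → prefix "ynez" already present; 7 new (c, n, k, u, s, w, x)
  "ynezritokdl" → prefix "ynezrito" already present; 3 new (k, d, l)
  "ynezn" → prefix "ynezn" already present; 0 new (none)
  "ynezrqlqwo" → prefix "ynezr" already present; 5 new (q, l, q, w, o)
  "ynezritokv" → prefix "ynezritok" already present; 1 new (v)
Total nodes = 8 + 2 + 4 + 6 + 5 + 0 + 2 + 7 + 3 + 0 + 5 + 1 = 43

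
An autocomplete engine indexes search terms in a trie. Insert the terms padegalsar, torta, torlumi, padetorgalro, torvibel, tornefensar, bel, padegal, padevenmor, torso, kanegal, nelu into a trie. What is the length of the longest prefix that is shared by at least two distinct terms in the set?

7

The deepest shared node is where two words last agree before diverging.
"padegal" and "padegalsar" agree on "padegal" (7 characters) before diverging; nothing deeper is shared.
Longest shared-prefix length: 7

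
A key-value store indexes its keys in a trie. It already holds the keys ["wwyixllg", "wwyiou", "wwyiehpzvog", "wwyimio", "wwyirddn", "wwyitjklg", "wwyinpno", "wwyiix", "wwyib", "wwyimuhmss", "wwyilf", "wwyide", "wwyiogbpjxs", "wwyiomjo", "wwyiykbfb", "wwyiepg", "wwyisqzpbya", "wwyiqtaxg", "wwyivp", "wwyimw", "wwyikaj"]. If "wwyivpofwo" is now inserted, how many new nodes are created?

4

"wwyivp" is already a path in the trie; the remaining "ofwo" must be added.
Each of the 4 remaining characters creates one node.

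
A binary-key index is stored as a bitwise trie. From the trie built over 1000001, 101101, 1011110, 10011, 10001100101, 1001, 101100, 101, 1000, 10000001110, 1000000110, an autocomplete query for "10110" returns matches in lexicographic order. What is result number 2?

Words with prefix "10110", in lexicographic order: "101100", "101101"
The 2nd is 101101.

101101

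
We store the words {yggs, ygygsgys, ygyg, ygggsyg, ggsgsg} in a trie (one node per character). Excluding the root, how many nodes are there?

20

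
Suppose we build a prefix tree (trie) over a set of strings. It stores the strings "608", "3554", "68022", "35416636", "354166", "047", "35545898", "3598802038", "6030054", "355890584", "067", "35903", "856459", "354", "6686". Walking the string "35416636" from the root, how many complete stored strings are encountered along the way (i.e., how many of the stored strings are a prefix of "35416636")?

3

Check each prefix of "35416636" against the stored set — each match is an end-marker on the path.
Prefixes of the query that are stored words: "354", "354166", "35416636"
Count: 3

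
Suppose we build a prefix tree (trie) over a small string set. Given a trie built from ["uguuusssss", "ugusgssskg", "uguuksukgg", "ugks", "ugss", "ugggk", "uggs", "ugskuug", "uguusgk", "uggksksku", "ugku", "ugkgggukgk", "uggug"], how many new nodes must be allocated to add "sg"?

"sg" shares no prefix with any stored word, so all 2 characters open new nodes.
2 − 0 = 2 new nodes.

2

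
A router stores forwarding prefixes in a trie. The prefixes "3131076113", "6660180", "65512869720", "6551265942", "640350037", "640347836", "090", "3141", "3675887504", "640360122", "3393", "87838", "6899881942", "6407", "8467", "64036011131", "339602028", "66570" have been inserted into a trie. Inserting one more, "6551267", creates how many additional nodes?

The longest prefix of "6551267" already in the trie is "655126" (length 6).
Each of the 1 remaining characters creates one node.

1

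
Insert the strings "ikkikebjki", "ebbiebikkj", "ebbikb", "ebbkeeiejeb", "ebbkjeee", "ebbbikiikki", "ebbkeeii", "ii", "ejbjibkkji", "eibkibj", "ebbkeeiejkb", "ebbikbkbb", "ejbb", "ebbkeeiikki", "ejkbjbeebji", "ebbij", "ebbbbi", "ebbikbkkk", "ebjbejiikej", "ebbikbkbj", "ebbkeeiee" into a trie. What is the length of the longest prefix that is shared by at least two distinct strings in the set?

Look for the deepest trie node that still has at least two words in its subtree.
"ebbkeeiejeb" and "ebbkeeiejkb" agree on "ebbkeeiej" (9 characters) before diverging; nothing deeper is shared.
Longest shared-prefix length: 9

9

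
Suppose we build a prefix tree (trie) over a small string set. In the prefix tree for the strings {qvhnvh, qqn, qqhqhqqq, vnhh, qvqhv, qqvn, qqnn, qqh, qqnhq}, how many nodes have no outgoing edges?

Leaves are exactly the stored words that no other stored word extends.
Those words: "qqhqhqqq", "qqnhq", "qqnn", "qqvn", "qvhnvh", "qvqhv", "vnhh"
Leaf count: 7

7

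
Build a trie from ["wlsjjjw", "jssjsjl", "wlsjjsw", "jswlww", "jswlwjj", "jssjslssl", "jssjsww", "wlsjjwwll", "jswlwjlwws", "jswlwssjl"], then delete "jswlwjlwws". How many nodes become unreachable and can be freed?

4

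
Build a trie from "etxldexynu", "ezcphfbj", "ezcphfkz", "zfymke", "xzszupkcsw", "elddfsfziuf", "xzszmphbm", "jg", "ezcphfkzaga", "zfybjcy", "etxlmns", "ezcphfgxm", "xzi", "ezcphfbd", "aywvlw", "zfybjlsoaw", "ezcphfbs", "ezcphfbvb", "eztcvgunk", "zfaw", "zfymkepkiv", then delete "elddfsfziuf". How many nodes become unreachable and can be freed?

10

After clearing the end-marker at "elddfsfziuf", prune upward until reaching a node still needed by another word.
The suffix "lddfsfziuf" (10 nodes) is used only by "elddfsfziuf"; the node for "e" still has the child "t", so pruning stops there.
Nodes removed: 10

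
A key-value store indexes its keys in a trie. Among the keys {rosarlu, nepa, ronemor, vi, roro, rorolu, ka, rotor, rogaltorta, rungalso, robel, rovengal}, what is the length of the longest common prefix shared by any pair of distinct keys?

Equivalently: take the maximum, over all pairs, of their longest common prefix length.
"roro" and "rorolu" agree on "roro" (4 characters) before diverging; nothing deeper is shared.
Longest shared-prefix length: 4

4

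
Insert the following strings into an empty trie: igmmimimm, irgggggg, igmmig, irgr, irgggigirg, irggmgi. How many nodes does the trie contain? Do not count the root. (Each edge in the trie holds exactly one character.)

26

Trie structure (* marks end of a word):
(root)
└─ i
   ├─ g
   │  └─ m
   │     └─ m
   │        └─ i
   │           ├─ g *
   │           └─ m
   │              └─ i
   │                 └─ m
   │                    └─ m *
   └─ r
      └─ g
         ├─ g
         │  ├─ g
         │  │  ├─ g
         │  │  │  └─ g
         │  │  │     └─ g *
         │  │  └─ i
         │  │     └─ g
         │  │        └─ i
         │  │           └─ r
         │  │              └─ g *
         │  └─ m
         │     └─ g
         │        └─ i *
         └─ r *
Counting every labelled node above: 26.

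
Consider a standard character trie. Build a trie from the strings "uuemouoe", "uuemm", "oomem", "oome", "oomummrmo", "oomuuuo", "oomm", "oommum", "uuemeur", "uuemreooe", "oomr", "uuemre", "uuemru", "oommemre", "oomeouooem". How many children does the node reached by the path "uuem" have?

Walk "uuem" from the root, arriving at one node.
Distinct next characters after "uuem": e, m, o, r.
That node has 4 child edges.

4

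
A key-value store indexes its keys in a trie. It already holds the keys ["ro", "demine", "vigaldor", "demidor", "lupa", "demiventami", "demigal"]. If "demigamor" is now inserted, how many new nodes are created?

3

The longest prefix of "demigamor" already in the trie is "demiga" (length 6).
So 9 − 6 = 3 new nodes.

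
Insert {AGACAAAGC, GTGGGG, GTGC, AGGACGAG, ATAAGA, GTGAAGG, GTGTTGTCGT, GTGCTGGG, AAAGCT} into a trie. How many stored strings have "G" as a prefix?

5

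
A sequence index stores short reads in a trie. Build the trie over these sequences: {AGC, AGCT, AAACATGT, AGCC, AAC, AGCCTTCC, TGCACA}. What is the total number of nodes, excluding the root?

23

For each word, the new-node count is its length minus the longest prefix already in the trie:
  "AGC" → 3 new (A, G, C)
  "AGCT" → prefix "AGC" already present; 1 new (T)
  "AAACATGT" → prefix "A" already present; 7 new (A, A, C, A, T, G, T)
  "AGCC" → prefix "AGC" already present; 1 new (C)
  "AAC" → prefix "AA" already present; 1 new (C)
  "AGCCTTCC" → prefix "AGCC" already present; 4 new (T, T, C, C)
  "TGCACA" → 6 new (T, G, C, A, C, A)
Total nodes = 3 + 1 + 7 + 1 + 1 + 4 + 6 = 23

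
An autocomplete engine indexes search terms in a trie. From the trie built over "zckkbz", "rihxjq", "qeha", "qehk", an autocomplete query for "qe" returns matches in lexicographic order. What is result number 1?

Filter for "qe…" and sort: "qeha", "qehk"
Position 1: qeha

qeha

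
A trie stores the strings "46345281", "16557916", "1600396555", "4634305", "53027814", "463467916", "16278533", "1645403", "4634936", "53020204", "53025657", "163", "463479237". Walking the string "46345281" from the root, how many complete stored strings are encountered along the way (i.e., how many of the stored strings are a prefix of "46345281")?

Check each prefix of "46345281" against the stored set — each match is an end-marker on the path.
Prefixes of the query that are stored words: "46345281"
Count: 1

1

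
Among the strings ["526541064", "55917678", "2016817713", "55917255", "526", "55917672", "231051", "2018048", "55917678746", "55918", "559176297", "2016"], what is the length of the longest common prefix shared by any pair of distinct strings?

8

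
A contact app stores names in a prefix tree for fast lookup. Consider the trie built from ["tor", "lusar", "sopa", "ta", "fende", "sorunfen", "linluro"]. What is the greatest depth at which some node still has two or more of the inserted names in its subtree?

2

The deepest shared node is where two words last agree before diverging.
e.g. "sopa" and "sorunfen" share the prefix "so" of length 2; no pair shares a longer one.
Longest shared-prefix length: 2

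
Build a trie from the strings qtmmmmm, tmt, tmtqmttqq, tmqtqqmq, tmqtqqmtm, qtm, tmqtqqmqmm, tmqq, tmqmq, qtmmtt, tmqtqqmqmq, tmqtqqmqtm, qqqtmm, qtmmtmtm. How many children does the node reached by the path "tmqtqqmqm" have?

Walk "tmqtqqmqm" from the root, arriving at one node.
Characters that immediately follow "tmqtqqmqm" among the stored strings: {m, q}.
That node has 2 child edges.

2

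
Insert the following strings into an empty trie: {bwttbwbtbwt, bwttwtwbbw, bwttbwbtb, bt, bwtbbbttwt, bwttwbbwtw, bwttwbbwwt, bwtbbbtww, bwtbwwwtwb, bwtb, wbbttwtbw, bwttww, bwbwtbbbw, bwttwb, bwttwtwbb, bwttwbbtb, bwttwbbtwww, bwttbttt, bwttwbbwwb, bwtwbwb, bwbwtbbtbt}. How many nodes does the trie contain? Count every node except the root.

Insert word by word; a character creates a node only if that edge doesn't already exist:
  "bwttbwbtbwt" → 11 new (b, w, t, t, b, w, b, t, b, w, t)
  "bwttwtwbbw" → prefix "bwtt" already present; 6 new (w, t, w, b, b, w)
  "bwttbwbtb" → prefix "bwttbwbtb" already present; 0 new (none)
  "bt" → prefix "b" already present; 1 new (t)
  "bwtbbbttwt" → prefix "bwt" already present; 7 new (b, b, b, t, t, w, t)
  "bwttwbbwtw" → prefix "bwttw" already present; 5 new (b, b, w, t, w)
  "bwttwbbwwt" → prefix "bwttwbbw" already present; 2 new (w, t)
  "bwtbbbtww" → prefix "bwtbbbt" already present; 2 new (w, w)
  "bwtbwwwtwb" → prefix "bwtb" already present; 6 new (w, w, w, t, w, b)
  "bwtb" → prefix "bwtb" already present; 0 new (none)
  "wbbttwtbw" → 9 new (w, b, b, t, t, w, t, b, w)
  "bwttww" → prefix "bwttw" already present; 1 new (w)
  "bwbwtbbbw" → prefix "bw" already present; 7 new (b, w, t, b, b, b, w)
  "bwttwb" → prefix "bwttwb" already present; 0 new (none)
  "bwttwtwbb" → prefix "bwttwtwbb" already present; 0 new (none)
  "bwttwbbtb" → prefix "bwttwbb" already present; 2 new (t, b)
  "bwttwbbtwww" → prefix "bwttwbbt" already present; 3 new (w, w, w)
  "bwttbttt" → prefix "bwttb" already present; 3 new (t, t, t)
  "bwttwbbwwb" → prefix "bwttwbbww" already present; 1 new (b)
  "bwtwbwb" → prefix "bwt" already present; 4 new (w, b, w, b)
  "bwbwtbbtbt" → prefix "bwbwtbb" already present; 3 new (t, b, t)
Total nodes = 11 + 6 + 0 + 1 + 7 + 5 + 2 + 2 + 6 + 0 + 9 + 1 + 7 + 0 + 0 + 2 + 3 + 3 + 1 + 4 + 3 = 73

73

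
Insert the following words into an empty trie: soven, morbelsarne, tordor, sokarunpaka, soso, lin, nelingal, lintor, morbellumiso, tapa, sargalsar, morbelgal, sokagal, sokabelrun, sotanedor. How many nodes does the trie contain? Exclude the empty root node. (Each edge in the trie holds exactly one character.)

83

Trace insertions, counting only characters that open a new branch:
  "soven" → 5 new (s, o, v, e, n)
  "morbelsarne" → 11 new (m, o, r, b, e, l, s, a, r, n, e)
  "tordor" → 6 new (t, o, r, d, o, r)
  "sokarunpaka" → prefix "so" already present; 9 new (k, a, r, u, n, p, a, k, a)
  "soso" → prefix "so" already present; 2 new (s, o)
  "lin" → 3 new (l, i, n)
  "nelingal" → 8 new (n, e, l, i, n, g, a, l)
  "lintor" → prefix "lin" already present; 3 new (t, o, r)
  "morbellumiso" → prefix "morbel" already present; 6 new (l, u, m, i, s, o)
  "tapa" → prefix "t" already present; 3 new (a, p, a)
  "sargalsar" → prefix "s" already present; 8 new (a, r, g, a, l, s, a, r)
  "morbelgal" → prefix "morbel" already present; 3 new (g, a, l)
  "sokagal" → prefix "soka" already present; 3 new (g, a, l)
  "sokabelrun" → prefix "soka" already present; 6 new (b, e, l, r, u, n)
  "sotanedor" → prefix "so" already present; 7 new (t, a, n, e, d, o, r)
Total nodes = 5 + 11 + 6 + 9 + 2 + 3 + 8 + 3 + 6 + 3 + 8 + 3 + 3 + 6 + 7 = 83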